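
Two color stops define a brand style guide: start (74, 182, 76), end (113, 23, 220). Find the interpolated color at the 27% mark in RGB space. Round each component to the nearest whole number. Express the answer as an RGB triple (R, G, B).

(85, 139, 115)

27% corresponds to t = 0.27.
R = 74 + 0.27 × (113 − 74) = 74 + 0.27 × 39 = 84.53 → 85
G = 182 + 0.27 × (23 − 182) = 182 + 0.27 × -159 = 139.07 → 139
B = 76 + 0.27 × (220 − 76) = 76 + 0.27 × 144 = 114.88 → 115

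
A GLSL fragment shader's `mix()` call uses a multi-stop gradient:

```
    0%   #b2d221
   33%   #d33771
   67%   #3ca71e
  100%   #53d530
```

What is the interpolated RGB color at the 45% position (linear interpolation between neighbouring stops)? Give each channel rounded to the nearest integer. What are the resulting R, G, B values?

(158, 95, 84)

45% lies between the 33% and 67% stops, so the local fraction is t = (45 − 33)/(67 − 33) = 12/34 ≈ 0.3529.
#d33771 → (211, 55, 113); #3ca71e → (60, 167, 30).
R = 211 + 0.3529 × (60 − 211) = 157.712 → 158
G = 55 + 0.3529 × (167 − 55) = 94.525 → 95
B = 113 + 0.3529 × (30 − 113) = 83.709 → 84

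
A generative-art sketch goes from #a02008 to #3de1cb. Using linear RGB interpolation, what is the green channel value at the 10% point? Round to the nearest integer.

G₁ = 32 (from #a02008), G₂ = 225 (from #3de1cb).
G = 32 + 0.1 × (225 − 32) = 51.3 → 51

51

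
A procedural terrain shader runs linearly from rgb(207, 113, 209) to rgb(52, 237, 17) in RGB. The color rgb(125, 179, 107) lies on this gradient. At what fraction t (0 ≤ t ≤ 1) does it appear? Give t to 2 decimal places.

0.53

Invert the lerp on the B channel (largest span, 192): t = (107 − 209) / (17 − 209) = -102/-192 = 0.53125.
Check on R: (125 − 207)/(52 − 207) = 0.529 ✓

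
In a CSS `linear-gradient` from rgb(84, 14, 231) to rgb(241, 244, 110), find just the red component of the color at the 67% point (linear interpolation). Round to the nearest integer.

R = 84 + 0.67 × (241 − 84) = 189.19 → 189

189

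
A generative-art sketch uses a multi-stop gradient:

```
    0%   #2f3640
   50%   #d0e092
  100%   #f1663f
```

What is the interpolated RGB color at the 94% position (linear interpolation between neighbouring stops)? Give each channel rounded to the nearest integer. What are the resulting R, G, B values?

(237, 117, 73)

94% lies between the 50% and 100% stops, so the local fraction is t = (94 − 50)/(100 − 50) = 44/50 ≈ 0.88.
#d0e092 → (208, 224, 146); #f1663f → (241, 102, 63).
R = 208 + 0.88 × (241 − 208) = 237.04 → 237
G = 224 + 0.88 × (102 − 224) = 116.64 → 117
B = 146 + 0.88 × (63 − 146) = 72.96 → 73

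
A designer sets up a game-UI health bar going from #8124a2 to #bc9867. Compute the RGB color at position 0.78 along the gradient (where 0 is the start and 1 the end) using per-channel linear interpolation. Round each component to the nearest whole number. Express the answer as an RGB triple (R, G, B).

#8124a2 → (129, 36, 162); #bc9867 → (188, 152, 103).
R = 129 + 0.78 × (188 − 129) = 129 + 0.78 × 59 = 175.02 → 175
G = 36 + 0.78 × (152 − 36) = 36 + 0.78 × 116 = 126.48 → 126
B = 162 + 0.78 × (103 − 162) = 162 + 0.78 × -59 = 115.98 → 116

(175, 126, 116)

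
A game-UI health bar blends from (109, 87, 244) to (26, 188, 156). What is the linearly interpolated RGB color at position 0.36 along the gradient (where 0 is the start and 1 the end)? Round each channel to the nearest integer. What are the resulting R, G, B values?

(79, 123, 212)

R = 109 + 0.36 × (26 − 109) = 109 + 0.36 × -83 = 79.12 → 79
G = 87 + 0.36 × (188 − 87) = 87 + 0.36 × 101 = 123.36 → 123
B = 244 + 0.36 × (156 − 244) = 244 + 0.36 × -88 = 212.32 → 212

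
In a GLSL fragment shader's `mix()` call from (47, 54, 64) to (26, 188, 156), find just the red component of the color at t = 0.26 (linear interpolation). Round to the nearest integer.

R = 47 + 0.26 × (26 − 47) = 41.54 → 42

42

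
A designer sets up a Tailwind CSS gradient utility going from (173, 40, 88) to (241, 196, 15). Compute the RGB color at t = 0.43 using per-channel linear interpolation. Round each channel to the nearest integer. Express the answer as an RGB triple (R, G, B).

(202, 107, 57)

R = 173 + 0.43 × (241 − 173) = 173 + 0.43 × 68 = 202.24 → 202
G = 40 + 0.43 × (196 − 40) = 40 + 0.43 × 156 = 107.08 → 107
B = 88 + 0.43 × (15 − 88) = 88 + 0.43 × -73 = 56.61 → 57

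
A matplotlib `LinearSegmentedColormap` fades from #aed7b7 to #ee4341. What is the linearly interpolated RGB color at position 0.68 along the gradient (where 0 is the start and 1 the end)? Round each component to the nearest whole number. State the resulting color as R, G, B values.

(218, 114, 103)

#aed7b7 → (174, 215, 183); #ee4341 → (238, 67, 65).
R = 174 + 0.68 × (238 − 174) = 174 + 0.68 × 64 = 217.52 → 218
G = 215 + 0.68 × (67 − 215) = 215 + 0.68 × -148 = 114.36 → 114
B = 183 + 0.68 × (65 − 183) = 183 + 0.68 × -118 = 102.76 → 103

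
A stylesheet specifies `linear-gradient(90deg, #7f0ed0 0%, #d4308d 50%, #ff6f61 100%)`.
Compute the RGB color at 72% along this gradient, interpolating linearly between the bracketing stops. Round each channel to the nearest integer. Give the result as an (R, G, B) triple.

(231, 76, 122)

72% lies between the 50% and 100% stops, so the local fraction is t = (72 − 50)/(100 − 50) = 22/50 ≈ 0.44.
#d4308d → (212, 48, 141); #ff6f61 → (255, 111, 97).
R = 212 + 0.44 × (255 − 212) = 230.92 → 231
G = 48 + 0.44 × (111 − 48) = 75.72 → 76
B = 141 + 0.44 × (97 − 141) = 121.64 → 122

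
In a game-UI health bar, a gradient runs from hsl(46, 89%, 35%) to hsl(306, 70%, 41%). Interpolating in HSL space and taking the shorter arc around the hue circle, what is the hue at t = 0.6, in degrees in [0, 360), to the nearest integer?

Hue: 306 − 46 = 260°, but |260| > 180 so the shorter arc goes the other way: Δh = 260 − 360 = -100°.
H = 46 + 0.6 × (-100) = -14 → -14 → -14 mod 360 = 346°

346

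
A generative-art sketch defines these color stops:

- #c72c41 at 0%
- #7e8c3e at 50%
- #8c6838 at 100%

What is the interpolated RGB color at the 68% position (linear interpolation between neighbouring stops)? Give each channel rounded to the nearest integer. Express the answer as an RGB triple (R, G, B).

(131, 127, 60)

68% lies between the 50% and 100% stops, so the local fraction is t = (68 − 50)/(100 − 50) = 18/50 ≈ 0.36.
#7e8c3e → (126, 140, 62); #8c6838 → (140, 104, 56).
R = 126 + 0.36 × (140 − 126) = 131.04 → 131
G = 140 + 0.36 × (104 − 140) = 127.04 → 127
B = 62 + 0.36 × (56 − 62) = 59.84 → 60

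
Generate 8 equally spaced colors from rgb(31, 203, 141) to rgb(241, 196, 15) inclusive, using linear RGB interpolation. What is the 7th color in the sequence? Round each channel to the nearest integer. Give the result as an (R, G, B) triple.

(211, 197, 33)

With 8 swatches and endpoints inclusive, swatch 7 sits at t = (7 − 1)/(8 − 1) = 6/7 ≈ 0.8571.
R = 31 + 0.8571 × (241 − 31) = 210.991 → 211
G = 203 + 0.8571 × (196 − 203) = 197 → 197
B = 141 + 0.8571 × (15 − 141) = 33.005 → 33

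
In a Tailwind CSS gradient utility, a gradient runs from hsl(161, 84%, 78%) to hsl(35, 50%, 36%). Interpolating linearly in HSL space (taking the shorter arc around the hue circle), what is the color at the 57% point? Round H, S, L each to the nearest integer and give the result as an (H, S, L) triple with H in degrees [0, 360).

(89, 65, 54)

Hue arc: Δh = 35 − 161 = -126° (|Δh| ≤ 180, already the shorter path).
H = 161 + 0.57 × (-126) = 89.18 → 89°
S = 84 + 0.57 × (50 − 84) = 64.62 → 65%
L = 78 + 0.57 × (36 − 78) = 54.06 → 54%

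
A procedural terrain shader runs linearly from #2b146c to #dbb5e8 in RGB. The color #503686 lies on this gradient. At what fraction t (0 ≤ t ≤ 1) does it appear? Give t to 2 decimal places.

Invert the lerp on the R channel (largest span, 176): t = (80 − 43) / (219 − 43) = 37/176 = 0.21023.
Check on G: (54 − 20)/(181 − 20) = 0.2112 ✓

0.21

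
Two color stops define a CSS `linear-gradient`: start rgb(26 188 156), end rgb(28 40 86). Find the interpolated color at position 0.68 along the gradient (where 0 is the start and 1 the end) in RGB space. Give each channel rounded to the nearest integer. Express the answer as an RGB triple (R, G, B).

(27, 87, 108)

R = 26 + 0.68 × (28 − 26) = 26 + 0.68 × 2 = 27.36 → 27
G = 188 + 0.68 × (40 − 188) = 188 + 0.68 × -148 = 87.36 → 87
B = 156 + 0.68 × (86 − 156) = 156 + 0.68 × -70 = 108.4 → 108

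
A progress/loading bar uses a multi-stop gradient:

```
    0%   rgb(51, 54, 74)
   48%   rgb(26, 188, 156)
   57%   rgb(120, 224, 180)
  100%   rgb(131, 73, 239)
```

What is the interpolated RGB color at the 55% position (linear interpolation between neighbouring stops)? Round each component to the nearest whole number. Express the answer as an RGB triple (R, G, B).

(99, 216, 175)

55% lies between the 48% and 57% stops, so the local fraction is t = (55 − 48)/(57 − 48) = 7/9 ≈ 0.7778.
R = 26 + 0.7778 × (120 − 26) = 99.113 → 99
G = 188 + 0.7778 × (224 − 188) = 216.001 → 216
B = 156 + 0.7778 × (180 − 156) = 174.667 → 175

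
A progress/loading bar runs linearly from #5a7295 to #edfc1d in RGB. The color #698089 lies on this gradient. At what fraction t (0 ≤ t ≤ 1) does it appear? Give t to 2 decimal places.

Invert the lerp on the R channel (largest span, 147): t = (105 − 90) / (237 − 90) = 15/147 = 0.10204.
Check on G: (128 − 114)/(252 − 114) = 0.1014 ✓

0.10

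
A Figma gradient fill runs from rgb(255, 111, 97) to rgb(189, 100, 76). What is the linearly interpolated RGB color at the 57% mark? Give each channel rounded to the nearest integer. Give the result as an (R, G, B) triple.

(217, 105, 85)

57% corresponds to t = 0.57.
R = 255 + 0.57 × (189 − 255) = 255 + 0.57 × -66 = 217.38 → 217
G = 111 + 0.57 × (100 − 111) = 111 + 0.57 × -11 = 104.73 → 105
B = 97 + 0.57 × (76 − 97) = 97 + 0.57 × -21 = 85.03 → 85
So the blended color is (217, 105, 85), about #d96955.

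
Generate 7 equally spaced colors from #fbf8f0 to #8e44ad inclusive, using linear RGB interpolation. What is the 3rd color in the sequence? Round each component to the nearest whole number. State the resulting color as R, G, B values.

(215, 188, 218)

With 7 swatches and endpoints inclusive, swatch 3 sits at t = (3 − 1)/(7 − 1) = 2/6 ≈ 0.3333.
#fbf8f0 → (251, 248, 240); #8e44ad → (142, 68, 173).
R = 251 + 0.3333 × (142 − 251) = 214.67 → 215
G = 248 + 0.3333 × (68 − 248) = 188.006 → 188
B = 240 + 0.3333 × (173 − 240) = 217.669 → 218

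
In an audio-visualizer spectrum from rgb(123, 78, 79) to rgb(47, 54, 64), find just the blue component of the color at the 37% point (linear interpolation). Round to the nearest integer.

B = 79 + 0.37 × (64 − 79) = 73.45 → 73

73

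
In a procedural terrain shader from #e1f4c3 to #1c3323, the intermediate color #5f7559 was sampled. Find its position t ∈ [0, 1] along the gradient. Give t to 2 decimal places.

Invert the lerp on the R channel (largest span, 197): t = (95 − 225) / (28 − 225) = -130/-197 = 0.6599.
Check on G: (117 − 244)/(51 − 244) = 0.658 ✓

0.66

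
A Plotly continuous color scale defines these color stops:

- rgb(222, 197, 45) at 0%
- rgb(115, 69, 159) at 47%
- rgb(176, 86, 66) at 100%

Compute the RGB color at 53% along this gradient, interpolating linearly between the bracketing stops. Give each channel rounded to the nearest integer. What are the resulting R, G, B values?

(122, 71, 148)

53% lies between the 47% and 100% stops, so the local fraction is t = (53 − 47)/(100 − 47) = 6/53 ≈ 0.1132.
R = 115 + 0.1132 × (176 − 115) = 121.905 → 122
G = 69 + 0.1132 × (86 − 69) = 70.924 → 71
B = 159 + 0.1132 × (66 − 159) = 148.472 → 148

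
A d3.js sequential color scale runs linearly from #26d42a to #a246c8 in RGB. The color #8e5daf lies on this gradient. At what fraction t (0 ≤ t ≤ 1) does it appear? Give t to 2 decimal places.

0.84

Invert the lerp on the B channel (largest span, 158): t = (175 − 42) / (200 − 42) = 133/158 = 0.84177.
Check on R: (142 − 38)/(162 − 38) = 0.8387 ✓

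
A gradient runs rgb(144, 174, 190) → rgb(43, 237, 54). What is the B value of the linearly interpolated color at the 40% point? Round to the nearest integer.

136

B = 190 + 0.4 × (54 − 190) = 135.6 → 136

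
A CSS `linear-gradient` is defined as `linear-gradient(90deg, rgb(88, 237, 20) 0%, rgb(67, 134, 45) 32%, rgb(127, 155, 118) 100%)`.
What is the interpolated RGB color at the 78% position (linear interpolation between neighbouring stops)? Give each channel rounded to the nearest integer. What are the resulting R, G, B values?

(108, 148, 94)

78% lies between the 32% and 100% stops, so the local fraction is t = (78 − 32)/(100 − 32) = 46/68 ≈ 0.6765.
R = 67 + 0.6765 × (127 − 67) = 107.59 → 108
G = 134 + 0.6765 × (155 − 134) = 148.207 → 148
B = 45 + 0.6765 × (118 − 45) = 94.385 → 94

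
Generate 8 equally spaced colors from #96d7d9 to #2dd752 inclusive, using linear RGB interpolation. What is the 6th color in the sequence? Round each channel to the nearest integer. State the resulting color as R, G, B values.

(75, 215, 121)

With 8 swatches and endpoints inclusive, swatch 6 sits at t = (6 − 1)/(8 − 1) = 5/7 ≈ 0.7143.
#96d7d9 → (150, 215, 217); #2dd752 → (45, 215, 82).
R = 150 + 0.7143 × (45 − 150) = 74.998 → 75
G = 215 + 0.7143 × (215 − 215) = 215 → 215
B = 217 + 0.7143 × (82 − 217) = 120.569 → 121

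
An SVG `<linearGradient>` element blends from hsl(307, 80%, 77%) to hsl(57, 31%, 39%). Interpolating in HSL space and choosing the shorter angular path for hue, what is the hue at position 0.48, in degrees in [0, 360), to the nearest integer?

0

Hue: 57 − 307 = -250°, but |-250| > 180 so the shorter arc goes the other way: Δh = -250 + 360 = 110°.
H = 307 + 0.48 × (110) = 359.8 → 360 → 360 mod 360 = 0°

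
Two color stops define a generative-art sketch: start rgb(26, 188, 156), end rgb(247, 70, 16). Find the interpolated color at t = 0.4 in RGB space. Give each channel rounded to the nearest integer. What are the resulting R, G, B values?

R = 26 + 0.4 × (247 − 26) = 26 + 0.4 × 221 = 114.4 → 114
G = 188 + 0.4 × (70 − 188) = 188 + 0.4 × -118 = 140.8 → 141
B = 156 + 0.4 × (16 − 156) = 156 + 0.4 × -140 = 100 → 100

(114, 141, 100)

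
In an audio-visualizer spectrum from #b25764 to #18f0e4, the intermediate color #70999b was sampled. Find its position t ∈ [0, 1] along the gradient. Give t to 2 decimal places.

Invert the lerp on the R channel (largest span, 154): t = (112 − 178) / (24 − 178) = -66/-154 = 0.42857.
Check on G: (153 − 87)/(240 − 87) = 0.4314 ✓

0.43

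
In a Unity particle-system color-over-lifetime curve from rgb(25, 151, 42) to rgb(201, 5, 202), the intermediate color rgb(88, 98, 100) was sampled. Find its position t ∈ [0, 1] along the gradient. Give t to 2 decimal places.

Invert the lerp on the R channel (largest span, 176): t = (88 − 25) / (201 − 25) = 63/176 = 0.35795.
Check on G: (98 − 151)/(5 − 151) = 0.363 ✓

0.36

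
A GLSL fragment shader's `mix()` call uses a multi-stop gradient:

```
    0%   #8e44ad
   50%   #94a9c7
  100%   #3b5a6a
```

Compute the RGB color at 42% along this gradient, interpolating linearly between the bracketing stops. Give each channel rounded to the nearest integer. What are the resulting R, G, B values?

42% lies between the 0% and 50% stops, so the local fraction is t = (42 − 0)/(50 − 0) = 42/50 ≈ 0.84.
#8e44ad → (142, 68, 173); #94a9c7 → (148, 169, 199).
R = 142 + 0.84 × (148 − 142) = 147.04 → 147
G = 68 + 0.84 × (169 − 68) = 152.84 → 153
B = 173 + 0.84 × (199 − 173) = 194.84 → 195

(147, 153, 195)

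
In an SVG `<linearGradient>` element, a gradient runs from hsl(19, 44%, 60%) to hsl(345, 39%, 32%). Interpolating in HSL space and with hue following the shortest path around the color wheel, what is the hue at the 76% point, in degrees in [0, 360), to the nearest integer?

353

Hue: 345 − 19 = 326°, but |326| > 180 so the shorter arc goes the other way: Δh = 326 − 360 = -34°.
H = 19 + 0.76 × (-34) = -6.84 → -7 → -7 mod 360 = 353°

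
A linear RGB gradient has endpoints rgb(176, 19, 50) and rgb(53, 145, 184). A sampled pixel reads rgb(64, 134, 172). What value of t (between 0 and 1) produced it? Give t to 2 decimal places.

0.91

Invert the lerp on the B channel (largest span, 134): t = (172 − 50) / (184 − 50) = 122/134 = 0.91045.
Check on R: (64 − 176)/(53 − 176) = 0.9106 ✓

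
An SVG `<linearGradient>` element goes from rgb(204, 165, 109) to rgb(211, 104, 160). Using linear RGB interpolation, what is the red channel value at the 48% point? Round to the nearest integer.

207

R = 204 + 0.48 × (211 − 204) = 207.36 → 207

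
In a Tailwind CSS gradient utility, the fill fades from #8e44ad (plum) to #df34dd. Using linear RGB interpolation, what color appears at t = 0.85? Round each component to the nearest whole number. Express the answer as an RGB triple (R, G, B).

#8e44ad → (142, 68, 173); #df34dd → (223, 52, 221).
R = 142 + 0.85 × (223 − 142) = 142 + 0.85 × 81 = 210.85 → 211
G = 68 + 0.85 × (52 − 68) = 68 + 0.85 × -16 = 54.4 → 54
B = 173 + 0.85 × (221 − 173) = 173 + 0.85 × 48 = 213.8 → 214

(211, 54, 214)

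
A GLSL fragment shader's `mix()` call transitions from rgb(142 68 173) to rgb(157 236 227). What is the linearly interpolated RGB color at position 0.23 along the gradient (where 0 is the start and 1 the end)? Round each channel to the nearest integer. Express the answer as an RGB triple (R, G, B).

(145, 107, 185)

R = 142 + 0.23 × (157 − 142) = 142 + 0.23 × 15 = 145.45 → 145
G = 68 + 0.23 × (236 − 68) = 68 + 0.23 × 168 = 106.64 → 107
B = 173 + 0.23 × (227 − 173) = 173 + 0.23 × 54 = 185.42 → 185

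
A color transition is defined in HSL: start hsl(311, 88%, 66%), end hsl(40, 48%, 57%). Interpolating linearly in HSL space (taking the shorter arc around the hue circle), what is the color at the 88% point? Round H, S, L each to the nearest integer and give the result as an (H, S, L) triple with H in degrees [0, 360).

(29, 53, 58)

Hue: 40 − 311 = -271°, but |-271| > 180 so the shorter arc goes the other way: Δh = -271 + 360 = 89°.
H = 311 + 0.88 × (89) = 389.32 → 389 → 389 mod 360 = 29°
S = 88 + 0.88 × (48 − 88) = 52.8 → 53%
L = 66 + 0.88 × (57 − 66) = 58.08 → 58%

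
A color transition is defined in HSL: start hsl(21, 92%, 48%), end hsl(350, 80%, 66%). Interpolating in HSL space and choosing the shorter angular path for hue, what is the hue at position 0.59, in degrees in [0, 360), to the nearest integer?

Hue: 350 − 21 = 329°, but |329| > 180 so the shorter arc goes the other way: Δh = 329 − 360 = -31°.
H = 21 + 0.59 × (-31) = 2.71 → 3°

3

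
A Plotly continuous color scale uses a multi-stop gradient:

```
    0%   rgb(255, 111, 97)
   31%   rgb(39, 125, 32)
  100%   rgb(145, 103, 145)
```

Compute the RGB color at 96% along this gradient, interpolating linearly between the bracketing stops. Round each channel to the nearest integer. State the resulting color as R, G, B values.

96% lies between the 31% and 100% stops, so the local fraction is t = (96 − 31)/(100 − 31) = 65/69 ≈ 0.942.
R = 39 + 0.942 × (145 − 39) = 138.852 → 139
G = 125 + 0.942 × (103 − 125) = 104.276 → 104
B = 32 + 0.942 × (145 − 32) = 138.446 → 138

(139, 104, 138)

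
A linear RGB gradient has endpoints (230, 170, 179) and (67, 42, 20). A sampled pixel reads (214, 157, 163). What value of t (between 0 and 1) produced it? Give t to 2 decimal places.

0.10

Invert the lerp on the R channel (largest span, 163): t = (214 − 230) / (67 − 230) = -16/-163 = 0.09816.
Check on G: (157 − 170)/(42 − 170) = 0.1016 ✓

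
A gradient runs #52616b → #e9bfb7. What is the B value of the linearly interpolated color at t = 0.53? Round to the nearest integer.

147

B₁ = 107 (from #52616b), B₂ = 183 (from #e9bfb7).
B = 107 + 0.53 × (183 − 107) = 147.28 → 147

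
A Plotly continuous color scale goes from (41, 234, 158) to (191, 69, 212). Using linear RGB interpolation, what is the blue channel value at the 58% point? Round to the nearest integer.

B = 158 + 0.58 × (212 − 158) = 189.32 → 189

189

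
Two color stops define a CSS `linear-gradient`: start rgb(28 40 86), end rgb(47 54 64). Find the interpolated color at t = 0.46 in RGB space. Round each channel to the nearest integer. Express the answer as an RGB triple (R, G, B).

R = 28 + 0.46 × (47 − 28) = 28 + 0.46 × 19 = 36.74 → 37
G = 40 + 0.46 × (54 − 40) = 40 + 0.46 × 14 = 46.44 → 46
B = 86 + 0.46 × (64 − 86) = 86 + 0.46 × -22 = 75.88 → 76

(37, 46, 76)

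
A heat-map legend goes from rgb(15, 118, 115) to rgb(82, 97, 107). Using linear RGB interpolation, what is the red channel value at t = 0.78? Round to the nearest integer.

67

R = 15 + 0.78 × (82 − 15) = 67.26 → 67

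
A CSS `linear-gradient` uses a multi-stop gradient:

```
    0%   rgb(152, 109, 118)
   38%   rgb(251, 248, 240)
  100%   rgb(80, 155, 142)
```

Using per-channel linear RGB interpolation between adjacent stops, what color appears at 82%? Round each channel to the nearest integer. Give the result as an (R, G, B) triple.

(130, 182, 170)

82% lies between the 38% and 100% stops, so the local fraction is t = (82 − 38)/(100 − 38) = 44/62 ≈ 0.7097.
R = 251 + 0.7097 × (80 − 251) = 129.641 → 130
G = 248 + 0.7097 × (155 − 248) = 181.998 → 182
B = 240 + 0.7097 × (142 − 240) = 170.449 → 170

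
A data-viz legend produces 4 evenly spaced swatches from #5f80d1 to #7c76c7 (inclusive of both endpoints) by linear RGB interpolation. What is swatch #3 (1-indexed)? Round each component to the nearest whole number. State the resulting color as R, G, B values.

With 4 swatches and endpoints inclusive, swatch 3 sits at t = (3 − 1)/(4 − 1) = 2/3 ≈ 0.6667.
#5f80d1 → (95, 128, 209); #7c76c7 → (124, 118, 199).
R = 95 + 0.6667 × (124 − 95) = 114.334 → 114
G = 128 + 0.6667 × (118 − 128) = 121.333 → 121
B = 209 + 0.6667 × (199 − 209) = 202.333 → 202

(114, 121, 202)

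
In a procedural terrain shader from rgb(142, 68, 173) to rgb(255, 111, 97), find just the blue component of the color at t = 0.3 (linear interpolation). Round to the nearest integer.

B = 173 + 0.3 × (97 − 173) = 150.2 → 150

150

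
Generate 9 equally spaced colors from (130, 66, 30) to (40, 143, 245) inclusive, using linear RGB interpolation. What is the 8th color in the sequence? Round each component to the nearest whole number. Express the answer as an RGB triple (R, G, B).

(51, 133, 218)

With 9 swatches and endpoints inclusive, swatch 8 sits at t = (8 − 1)/(9 − 1) = 7/8 ≈ 0.875.
R = 130 + 0.875 × (40 − 130) = 51.25 → 51
G = 66 + 0.875 × (143 − 66) = 133.375 → 133
B = 30 + 0.875 × (245 − 30) = 218.125 → 218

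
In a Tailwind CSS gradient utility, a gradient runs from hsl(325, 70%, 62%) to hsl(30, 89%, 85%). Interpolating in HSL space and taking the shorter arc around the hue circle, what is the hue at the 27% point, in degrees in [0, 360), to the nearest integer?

343

Hue: 30 − 325 = -295°, but |-295| > 180 so the shorter arc goes the other way: Δh = -295 + 360 = 65°.
H = 325 + 0.27 × (65) = 342.55 → 343°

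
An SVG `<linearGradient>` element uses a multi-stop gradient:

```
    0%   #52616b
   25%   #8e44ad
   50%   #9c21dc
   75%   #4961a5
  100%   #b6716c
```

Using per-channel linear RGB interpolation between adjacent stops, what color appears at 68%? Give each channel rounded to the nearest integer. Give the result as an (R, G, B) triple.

68% lies between the 50% and 75% stops, so the local fraction is t = (68 − 50)/(75 − 50) = 18/25 ≈ 0.72.
#9c21dc → (156, 33, 220); #4961a5 → (73, 97, 165).
R = 156 + 0.72 × (73 − 156) = 96.24 → 96
G = 33 + 0.72 × (97 − 33) = 79.08 → 79
B = 220 + 0.72 × (165 − 220) = 180.4 → 180

(96, 79, 180)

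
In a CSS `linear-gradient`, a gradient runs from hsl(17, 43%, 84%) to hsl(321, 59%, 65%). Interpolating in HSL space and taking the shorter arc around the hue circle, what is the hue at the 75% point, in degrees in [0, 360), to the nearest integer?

335

Hue: 321 − 17 = 304°, but |304| > 180 so the shorter arc goes the other way: Δh = 304 − 360 = -56°.
H = 17 + 0.75 × (-56) = -25 → -25 → -25 mod 360 = 335°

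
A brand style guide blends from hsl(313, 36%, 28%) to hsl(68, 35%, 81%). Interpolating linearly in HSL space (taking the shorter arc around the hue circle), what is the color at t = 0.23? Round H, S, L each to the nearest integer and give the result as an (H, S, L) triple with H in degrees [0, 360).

(339, 36, 40)

Hue: 68 − 313 = -245°, but |-245| > 180 so the shorter arc goes the other way: Δh = -245 + 360 = 115°.
H = 313 + 0.23 × (115) = 339.45 → 339°
S = 36 + 0.23 × (35 − 36) = 35.77 → 36%
L = 28 + 0.23 × (81 − 28) = 40.19 → 40%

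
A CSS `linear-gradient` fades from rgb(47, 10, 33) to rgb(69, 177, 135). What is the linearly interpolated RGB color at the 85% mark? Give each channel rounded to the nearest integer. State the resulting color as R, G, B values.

85% corresponds to t = 0.85.
R = 47 + 0.85 × (69 − 47) = 47 + 0.85 × 22 = 65.7 → 66
G = 10 + 0.85 × (177 − 10) = 10 + 0.85 × 167 = 151.95 → 152
B = 33 + 0.85 × (135 − 33) = 33 + 0.85 × 102 = 119.7 → 120

(66, 152, 120)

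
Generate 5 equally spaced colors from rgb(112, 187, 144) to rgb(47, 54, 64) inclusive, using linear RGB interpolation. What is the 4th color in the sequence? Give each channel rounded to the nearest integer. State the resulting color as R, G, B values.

With 5 swatches and endpoints inclusive, swatch 4 sits at t = (4 − 1)/(5 − 1) = 3/4 ≈ 0.75.
R = 112 + 0.75 × (47 − 112) = 63.25 → 63
G = 187 + 0.75 × (54 − 187) = 87.25 → 87
B = 144 + 0.75 × (64 − 144) = 84 → 84

(63, 87, 84)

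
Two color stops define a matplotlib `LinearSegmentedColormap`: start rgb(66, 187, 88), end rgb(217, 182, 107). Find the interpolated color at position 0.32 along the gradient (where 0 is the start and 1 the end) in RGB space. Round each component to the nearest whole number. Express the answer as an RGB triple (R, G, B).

R = 66 + 0.32 × (217 − 66) = 66 + 0.32 × 151 = 114.32 → 114
G = 187 + 0.32 × (182 − 187) = 187 + 0.32 × -5 = 185.4 → 185
B = 88 + 0.32 × (107 − 88) = 88 + 0.32 × 19 = 94.08 → 94

(114, 185, 94)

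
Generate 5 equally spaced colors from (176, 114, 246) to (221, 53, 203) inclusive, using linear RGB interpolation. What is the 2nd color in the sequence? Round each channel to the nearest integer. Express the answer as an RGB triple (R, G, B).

(187, 99, 235)

With 5 swatches and endpoints inclusive, swatch 2 sits at t = (2 − 1)/(5 − 1) = 1/4 ≈ 0.25.
R = 176 + 0.25 × (221 − 176) = 187.25 → 187
G = 114 + 0.25 × (53 − 114) = 98.75 → 99
B = 246 + 0.25 × (203 − 246) = 235.25 → 235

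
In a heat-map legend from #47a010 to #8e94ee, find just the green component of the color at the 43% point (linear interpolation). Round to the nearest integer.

155

G₁ = 160 (from #47a010), G₂ = 148 (from #8e94ee).
G = 160 + 0.43 × (148 − 160) = 154.84 → 155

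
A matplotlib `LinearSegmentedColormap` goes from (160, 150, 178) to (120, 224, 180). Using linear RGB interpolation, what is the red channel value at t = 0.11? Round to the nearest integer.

R = 160 + 0.11 × (120 − 160) = 155.6 → 156

156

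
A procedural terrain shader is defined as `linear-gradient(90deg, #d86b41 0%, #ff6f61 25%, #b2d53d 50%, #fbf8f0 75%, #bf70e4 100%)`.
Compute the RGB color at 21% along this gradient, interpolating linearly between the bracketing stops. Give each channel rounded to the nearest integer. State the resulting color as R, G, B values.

(249, 110, 92)

21% lies between the 0% and 25% stops, so the local fraction is t = (21 − 0)/(25 − 0) = 21/25 ≈ 0.84.
#d86b41 → (216, 107, 65); #ff6f61 → (255, 111, 97).
R = 216 + 0.84 × (255 − 216) = 248.76 → 249
G = 107 + 0.84 × (111 − 107) = 110.36 → 110
B = 65 + 0.84 × (97 − 65) = 91.88 → 92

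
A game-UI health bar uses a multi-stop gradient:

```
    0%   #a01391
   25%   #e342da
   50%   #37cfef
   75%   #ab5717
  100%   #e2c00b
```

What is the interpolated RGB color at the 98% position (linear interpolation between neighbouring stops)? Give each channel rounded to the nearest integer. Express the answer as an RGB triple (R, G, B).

(222, 184, 12)

98% lies between the 75% and 100% stops, so the local fraction is t = (98 − 75)/(100 − 75) = 23/25 ≈ 0.92.
#ab5717 → (171, 87, 23); #e2c00b → (226, 192, 11).
R = 171 + 0.92 × (226 − 171) = 221.6 → 222
G = 87 + 0.92 × (192 − 87) = 183.6 → 184
B = 23 + 0.92 × (11 − 23) = 11.96 → 12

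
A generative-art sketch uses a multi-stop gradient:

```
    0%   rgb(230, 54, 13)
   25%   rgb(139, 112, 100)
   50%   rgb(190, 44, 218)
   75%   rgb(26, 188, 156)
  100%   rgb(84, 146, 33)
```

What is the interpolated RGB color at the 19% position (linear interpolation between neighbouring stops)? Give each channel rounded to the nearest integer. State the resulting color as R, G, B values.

19% lies between the 0% and 25% stops, so the local fraction is t = (19 − 0)/(25 − 0) = 19/25 ≈ 0.76.
R = 230 + 0.76 × (139 − 230) = 160.84 → 161
G = 54 + 0.76 × (112 − 54) = 98.08 → 98
B = 13 + 0.76 × (100 − 13) = 79.12 → 79

(161, 98, 79)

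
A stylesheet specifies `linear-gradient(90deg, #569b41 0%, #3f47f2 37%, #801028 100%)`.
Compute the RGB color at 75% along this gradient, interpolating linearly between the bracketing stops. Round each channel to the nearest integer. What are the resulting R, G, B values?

(102, 38, 120)

75% lies between the 37% and 100% stops, so the local fraction is t = (75 − 37)/(100 − 37) = 38/63 ≈ 0.6032.
#3f47f2 → (63, 71, 242); #801028 → (128, 16, 40).
R = 63 + 0.6032 × (128 − 63) = 102.208 → 102
G = 71 + 0.6032 × (16 − 71) = 37.824 → 38
B = 242 + 0.6032 × (40 − 242) = 120.154 → 120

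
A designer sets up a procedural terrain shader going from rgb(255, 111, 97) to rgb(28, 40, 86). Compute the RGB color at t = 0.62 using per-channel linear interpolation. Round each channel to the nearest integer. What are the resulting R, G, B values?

R = 255 + 0.62 × (28 − 255) = 255 + 0.62 × -227 = 114.26 → 114
G = 111 + 0.62 × (40 − 111) = 111 + 0.62 × -71 = 66.98 → 67
B = 97 + 0.62 × (86 − 97) = 97 + 0.62 × -11 = 90.18 → 90

(114, 67, 90)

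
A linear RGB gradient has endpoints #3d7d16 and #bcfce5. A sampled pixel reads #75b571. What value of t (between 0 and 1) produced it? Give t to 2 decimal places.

Invert the lerp on the B channel (largest span, 207): t = (113 − 22) / (229 − 22) = 91/207 = 0.43961.
Check on R: (117 − 61)/(188 − 61) = 0.4409 ✓

0.44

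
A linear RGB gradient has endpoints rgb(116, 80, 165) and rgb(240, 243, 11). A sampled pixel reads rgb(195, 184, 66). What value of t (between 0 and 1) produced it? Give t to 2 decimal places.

0.64

Invert the lerp on the G channel (largest span, 163): t = (184 − 80) / (243 − 80) = 104/163 = 0.63804.
Check on R: (195 − 116)/(240 − 116) = 0.6371 ✓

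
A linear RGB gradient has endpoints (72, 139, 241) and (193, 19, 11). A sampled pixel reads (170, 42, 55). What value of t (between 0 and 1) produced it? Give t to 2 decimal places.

0.81

Invert the lerp on the B channel (largest span, 230): t = (55 − 241) / (11 − 241) = -186/-230 = 0.8087.
Check on R: (170 − 72)/(193 − 72) = 0.8099 ✓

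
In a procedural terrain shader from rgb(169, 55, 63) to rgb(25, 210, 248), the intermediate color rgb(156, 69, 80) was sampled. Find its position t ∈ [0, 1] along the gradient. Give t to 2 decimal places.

0.09

Invert the lerp on the B channel (largest span, 185): t = (80 − 63) / (248 − 63) = 17/185 = 0.091892.
Check on R: (156 − 169)/(25 − 169) = 0.09028 ✓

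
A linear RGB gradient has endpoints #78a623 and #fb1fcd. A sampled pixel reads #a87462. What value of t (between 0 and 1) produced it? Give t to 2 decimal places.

Invert the lerp on the B channel (largest span, 170): t = (98 − 35) / (205 − 35) = 63/170 = 0.37059.
Check on R: (168 − 120)/(251 − 120) = 0.3664 ✓

0.37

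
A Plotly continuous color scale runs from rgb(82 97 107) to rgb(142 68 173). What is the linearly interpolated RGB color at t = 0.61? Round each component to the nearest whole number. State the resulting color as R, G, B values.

R = 82 + 0.61 × (142 − 82) = 82 + 0.61 × 60 = 118.6 → 119
G = 97 + 0.61 × (68 − 97) = 97 + 0.61 × -29 = 79.31 → 79
B = 107 + 0.61 × (173 − 107) = 107 + 0.61 × 66 = 147.26 → 147
So the blended color is (119, 79, 147), about #774f93.

(119, 79, 147)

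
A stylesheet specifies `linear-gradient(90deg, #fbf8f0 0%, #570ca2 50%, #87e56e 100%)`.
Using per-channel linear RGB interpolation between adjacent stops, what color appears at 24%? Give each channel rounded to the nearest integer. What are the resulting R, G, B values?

(172, 135, 203)

24% lies between the 0% and 50% stops, so the local fraction is t = (24 − 0)/(50 − 0) = 24/50 ≈ 0.48.
#fbf8f0 → (251, 248, 240); #570ca2 → (87, 12, 162).
R = 251 + 0.48 × (87 − 251) = 172.28 → 172
G = 248 + 0.48 × (12 − 248) = 134.72 → 135
B = 240 + 0.48 × (162 − 240) = 202.56 → 203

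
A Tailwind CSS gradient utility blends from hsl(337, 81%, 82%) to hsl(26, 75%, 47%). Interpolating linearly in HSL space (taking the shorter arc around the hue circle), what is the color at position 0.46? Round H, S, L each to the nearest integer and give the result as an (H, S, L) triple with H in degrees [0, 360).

(0, 78, 66)

Hue: 26 − 337 = -311°, but |-311| > 180 so the shorter arc goes the other way: Δh = -311 + 360 = 49°.
H = 337 + 0.46 × (49) = 359.54 → 360 → 360 mod 360 = 0°
S = 81 + 0.46 × (75 − 81) = 78.24 → 78%
L = 82 + 0.46 × (47 − 82) = 65.9 → 66%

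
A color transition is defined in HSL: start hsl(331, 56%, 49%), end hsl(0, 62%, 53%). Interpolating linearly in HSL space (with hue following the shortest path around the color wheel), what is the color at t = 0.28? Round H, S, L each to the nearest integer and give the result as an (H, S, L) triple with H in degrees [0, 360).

(339, 58, 50)

Hue: 0 − 331 = -331°, but |-331| > 180 so the shorter arc goes the other way: Δh = -331 + 360 = 29°.
H = 331 + 0.28 × (29) = 339.12 → 339°
S = 56 + 0.28 × (62 − 56) = 57.68 → 58%
L = 49 + 0.28 × (53 − 49) = 50.12 → 50%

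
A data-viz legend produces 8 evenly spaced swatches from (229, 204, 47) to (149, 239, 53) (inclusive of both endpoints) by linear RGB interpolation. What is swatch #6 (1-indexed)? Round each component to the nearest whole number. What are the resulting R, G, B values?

(172, 229, 51)

With 8 swatches and endpoints inclusive, swatch 6 sits at t = (6 − 1)/(8 − 1) = 5/7 ≈ 0.7143.
R = 229 + 0.7143 × (149 − 229) = 171.856 → 172
G = 204 + 0.7143 × (239 − 204) = 229 → 229
B = 47 + 0.7143 × (53 − 47) = 51.286 → 51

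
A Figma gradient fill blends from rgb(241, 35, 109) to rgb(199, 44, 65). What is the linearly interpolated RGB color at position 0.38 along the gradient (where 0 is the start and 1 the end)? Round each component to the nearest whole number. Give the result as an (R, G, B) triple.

R = 241 + 0.38 × (199 − 241) = 241 + 0.38 × -42 = 225.04 → 225
G = 35 + 0.38 × (44 − 35) = 35 + 0.38 × 9 = 38.42 → 38
B = 109 + 0.38 × (65 − 109) = 109 + 0.38 × -44 = 92.28 → 92
So the blended color is (225, 38, 92), about #e1265c.

(225, 38, 92)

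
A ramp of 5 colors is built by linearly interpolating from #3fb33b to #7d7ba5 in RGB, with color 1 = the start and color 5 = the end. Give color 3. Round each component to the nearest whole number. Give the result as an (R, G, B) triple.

With 5 swatches and endpoints inclusive, swatch 3 sits at t = (3 − 1)/(5 − 1) = 2/4 ≈ 0.5.
#3fb33b → (63, 179, 59); #7d7ba5 → (125, 123, 165).
R = 63 + 0.5 × (125 − 63) = 94 → 94
G = 179 + 0.5 × (123 − 179) = 151 → 151
B = 59 + 0.5 × (165 − 59) = 112 → 112

(94, 151, 112)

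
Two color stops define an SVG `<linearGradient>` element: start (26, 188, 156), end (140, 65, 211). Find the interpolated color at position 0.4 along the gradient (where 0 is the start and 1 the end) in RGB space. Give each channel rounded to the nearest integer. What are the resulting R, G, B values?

R = 26 + 0.4 × (140 − 26) = 26 + 0.4 × 114 = 71.6 → 72
G = 188 + 0.4 × (65 − 188) = 188 + 0.4 × -123 = 138.8 → 139
B = 156 + 0.4 × (211 − 156) = 156 + 0.4 × 55 = 178 → 178
So the blended color is (72, 139, 178), about #488bb2.

(72, 139, 178)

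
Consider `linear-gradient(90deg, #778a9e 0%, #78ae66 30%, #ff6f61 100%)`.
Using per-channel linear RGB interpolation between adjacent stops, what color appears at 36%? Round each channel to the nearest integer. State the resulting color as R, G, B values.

(132, 169, 102)

36% lies between the 30% and 100% stops, so the local fraction is t = (36 − 30)/(100 − 30) = 6/70 ≈ 0.0857.
#78ae66 → (120, 174, 102); #ff6f61 → (255, 111, 97).
R = 120 + 0.0857 × (255 − 120) = 131.57 → 132
G = 174 + 0.0857 × (111 − 174) = 168.601 → 169
B = 102 + 0.0857 × (97 − 102) = 101.572 → 102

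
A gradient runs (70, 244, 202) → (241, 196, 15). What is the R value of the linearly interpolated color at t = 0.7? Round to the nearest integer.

190

R = 70 + 0.7 × (241 − 70) = 189.7 → 190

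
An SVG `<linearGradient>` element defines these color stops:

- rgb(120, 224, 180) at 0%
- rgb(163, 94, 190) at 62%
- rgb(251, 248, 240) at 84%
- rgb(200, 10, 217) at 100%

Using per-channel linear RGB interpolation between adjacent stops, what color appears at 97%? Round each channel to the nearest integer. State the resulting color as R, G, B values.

97% lies between the 84% and 100% stops, so the local fraction is t = (97 − 84)/(100 − 84) = 13/16 ≈ 0.8125.
R = 251 + 0.8125 × (200 − 251) = 209.562 → 210
G = 248 + 0.8125 × (10 − 248) = 54.625 → 55
B = 240 + 0.8125 × (217 − 240) = 221.312 → 221

(210, 55, 221)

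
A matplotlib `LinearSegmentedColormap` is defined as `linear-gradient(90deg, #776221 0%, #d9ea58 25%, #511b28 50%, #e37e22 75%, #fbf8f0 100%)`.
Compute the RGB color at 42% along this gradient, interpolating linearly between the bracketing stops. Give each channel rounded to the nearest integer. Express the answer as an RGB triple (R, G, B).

42% lies between the 25% and 50% stops, so the local fraction is t = (42 − 25)/(50 − 25) = 17/25 ≈ 0.68.
#d9ea58 → (217, 234, 88); #511b28 → (81, 27, 40).
R = 217 + 0.68 × (81 − 217) = 124.52 → 125
G = 234 + 0.68 × (27 − 234) = 93.24 → 93
B = 88 + 0.68 × (40 − 88) = 55.36 → 55

(125, 93, 55)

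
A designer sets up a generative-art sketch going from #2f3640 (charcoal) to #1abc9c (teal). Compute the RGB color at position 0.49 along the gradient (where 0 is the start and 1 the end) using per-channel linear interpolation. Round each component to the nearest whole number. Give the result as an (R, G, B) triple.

(37, 120, 109)

#2f3640 → (47, 54, 64); #1abc9c → (26, 188, 156).
R = 47 + 0.49 × (26 − 47) = 47 + 0.49 × -21 = 36.71 → 37
G = 54 + 0.49 × (188 − 54) = 54 + 0.49 × 134 = 119.66 → 120
B = 64 + 0.49 × (156 − 64) = 64 + 0.49 × 92 = 109.08 → 109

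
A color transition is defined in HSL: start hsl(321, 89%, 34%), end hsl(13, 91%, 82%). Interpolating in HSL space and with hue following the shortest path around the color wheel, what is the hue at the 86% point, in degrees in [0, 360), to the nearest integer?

Hue: 13 − 321 = -308°, but |-308| > 180 so the shorter arc goes the other way: Δh = -308 + 360 = 52°.
H = 321 + 0.86 × (52) = 365.72 → 366 → 366 mod 360 = 6°

6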